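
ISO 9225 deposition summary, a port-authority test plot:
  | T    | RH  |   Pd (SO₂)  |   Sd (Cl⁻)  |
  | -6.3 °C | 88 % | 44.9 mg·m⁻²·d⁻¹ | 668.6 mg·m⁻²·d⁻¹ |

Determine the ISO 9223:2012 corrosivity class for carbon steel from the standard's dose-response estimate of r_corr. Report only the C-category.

carbon steel: f(T) = +0.150·(T−10) [T≤10 °C] = -2.4450
  Pd branch = 1.77·Pd^0.52·e^(0.02·RH+f) = 6.451 μm/a
  Sd branch = 0.102·Sd^0.62·e^(0.033·RH+0.04·T) = 81.65 μm/a
  r_corr = 6.451 + 81.65 = 88.1 μm/a
ISO 9223 Table 2 (carbon steel): 80 < 88.1 ≤ 200 μm/a ⇒ C5

C5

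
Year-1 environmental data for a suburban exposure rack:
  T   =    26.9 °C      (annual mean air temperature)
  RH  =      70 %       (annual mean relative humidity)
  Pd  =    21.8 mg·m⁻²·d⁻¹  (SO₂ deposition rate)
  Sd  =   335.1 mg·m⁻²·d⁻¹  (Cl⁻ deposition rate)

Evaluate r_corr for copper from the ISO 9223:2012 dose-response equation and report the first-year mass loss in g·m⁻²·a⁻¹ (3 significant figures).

r_corr = 22.2 g·m⁻²·a⁻¹

copper: T>10 °C ⇒ hinge -0.080·(26.9−10) = -1.3520
  Pd branch = 0.0053·Pd^0.26·e^(0.059·RH+f) = 0.19 μm/a
  Cl⁻ term: 0.01025·335.1^0.27·exp(0.036·70+0.049·26.9) = 2.288
  r_corr = 0.19 + 2.288 = 2.478 μm/a
Convert to mass loss: 2.478 μm/a × 8.96 g/cm³ = 22.2 g·m⁻²·a⁻¹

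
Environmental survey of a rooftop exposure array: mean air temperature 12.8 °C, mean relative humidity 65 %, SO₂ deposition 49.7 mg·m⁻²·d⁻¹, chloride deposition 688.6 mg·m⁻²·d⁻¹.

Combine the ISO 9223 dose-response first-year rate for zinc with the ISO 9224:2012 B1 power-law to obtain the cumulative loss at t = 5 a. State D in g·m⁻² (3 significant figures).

zinc: temperature factor f = -0.071·(2.8) = -0.1988
  SO₂ term: 0.0129·49.7^0.44·exp(0.046·65-0.1988) = 1.173
  Cl⁻ term: 0.0175·688.6^0.57·exp(0.008·65+0.085·12.8) = 3.623
  r_corr = 1.173 + 3.623 = 4.795 μm/a
Long-term exponent b (ISO 9224 Table 2, B1) = 0.813
  D(5) = 4.795 × 5^0.813 = 4.795 × 3.701 = 17.75 μm
  Mass loss = 17.75 μm × 7.14 g/cm³ = 126.7 g·m⁻²

D(5) = 127 g·m⁻²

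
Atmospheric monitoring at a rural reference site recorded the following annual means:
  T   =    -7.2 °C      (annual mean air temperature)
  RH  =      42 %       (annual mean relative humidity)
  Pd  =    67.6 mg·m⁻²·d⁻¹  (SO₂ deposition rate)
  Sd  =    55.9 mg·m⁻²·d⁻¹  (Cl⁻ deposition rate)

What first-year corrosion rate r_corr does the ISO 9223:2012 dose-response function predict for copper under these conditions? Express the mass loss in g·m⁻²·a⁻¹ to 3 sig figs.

copper: T≤10 °C ⇒ hinge +0.126·(-7.2−10) = -2.1672
  Pd branch = 0.0053·Pd^0.26·e^(0.059·RH+f) = 0.02163 μm/a
  Cl⁻ term: 0.01025·55.9^0.27·exp(0.036·42+0.049·-7.2) = 0.09682
  sum: 0.02163 + 0.09682 → r_corr = 0.1184 μm/a
Convert to mass loss: 0.1184 μm/a × 8.96 g/cm³ = 1.061 g·m⁻²·a⁻¹

r_corr = 1.06 g·m⁻²·a⁻¹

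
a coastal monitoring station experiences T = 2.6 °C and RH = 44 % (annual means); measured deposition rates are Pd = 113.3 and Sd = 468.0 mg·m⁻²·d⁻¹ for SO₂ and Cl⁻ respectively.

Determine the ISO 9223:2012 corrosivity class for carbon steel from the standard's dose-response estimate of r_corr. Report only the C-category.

C3

carbon steel: f(T) = +0.150·(T−10) [T≤10 °C] = -1.1100
  sulphur-dioxide contribution → 16.45 μm/a
  chloride contribution → 21.87 μm/a
  total first-year rate 38.33 μm/a
38.3 μm/a falls in (25, 50] for carbon steel → category C3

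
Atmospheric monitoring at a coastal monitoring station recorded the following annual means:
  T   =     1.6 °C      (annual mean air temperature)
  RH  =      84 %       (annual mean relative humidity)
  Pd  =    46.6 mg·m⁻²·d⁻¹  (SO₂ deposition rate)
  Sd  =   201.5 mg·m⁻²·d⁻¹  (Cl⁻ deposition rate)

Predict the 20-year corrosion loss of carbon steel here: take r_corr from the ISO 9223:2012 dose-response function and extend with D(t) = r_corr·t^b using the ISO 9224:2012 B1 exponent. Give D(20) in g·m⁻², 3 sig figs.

carbon steel: f(T) = +0.150·(T−10) [T≤10 °C] = -1.2600
  Pd branch = 1.77·Pd^0.52·e^(0.02·RH+f) = 19.86 μm/a
  Sd branch = 0.102·Sd^0.62·e^(0.033·RH+0.04·T) = 46.66 μm/a
  r_corr = 19.86 + 46.66 = 66.51 μm/a
Long-term exponent b (ISO 9224 Table 2, B1) = 0.523
  D(20) = 66.51 × 20^0.523 = 66.51 × 4.791 = 318.7 μm
  Mass loss = 318.7 μm × 7.85 g/cm³ = 2502 g·m⁻²

D(20) = 2.50e+03 g·m⁻²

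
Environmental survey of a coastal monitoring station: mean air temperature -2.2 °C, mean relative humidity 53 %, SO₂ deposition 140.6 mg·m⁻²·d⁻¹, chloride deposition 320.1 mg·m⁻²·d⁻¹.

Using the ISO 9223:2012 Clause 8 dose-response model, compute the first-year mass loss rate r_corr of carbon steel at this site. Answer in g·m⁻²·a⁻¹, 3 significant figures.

r_corr = 235 g·m⁻²·a⁻¹

carbon steel: f(T) = +0.150·(T−10) [T≤10 °C] = -1.8300
  SO₂ term: 1.77·140.6^0.52·exp(0.02·53-1.8300) = 10.73
  Cl⁻ term: 0.102·320.1^0.62·exp(0.033·53+0.04·-2.2) = 19.2
  sum: 10.73 + 19.2 → r_corr = 29.93 μm/a
Convert to mass loss: 29.93 μm/a × 7.85 g/cm³ = 234.9 g·m⁻²·a⁻¹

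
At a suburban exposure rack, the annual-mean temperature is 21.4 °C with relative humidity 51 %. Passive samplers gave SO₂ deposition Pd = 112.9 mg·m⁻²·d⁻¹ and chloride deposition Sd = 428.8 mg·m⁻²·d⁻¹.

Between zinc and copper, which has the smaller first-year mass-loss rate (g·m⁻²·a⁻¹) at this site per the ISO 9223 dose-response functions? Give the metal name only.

zinc: temperature factor f = -0.071·(11.4) = -0.8094
  sulphur-dioxide contribution → 0.4799 μm/a
  chloride contribution → 5.136 μm/a
  total first-year rate 5.616 μm/a
  mass loss = 5.616 μm/a × 7.14 g/cm³ = 40.09 g·m⁻²·a⁻¹
copper: f(T) = -0.080·(T−10) [T>10 °C] = -0.9120
  sulphur-dioxide contribution → 0.1475 μm/a
  chloride contribution → 0.9423 μm/a
  ⇒ r_corr(copper) = 1.09 μm/a
  mass loss = 1.09 μm/a × 8.96 g/cm³ = 9.764 g·m⁻²·a⁻¹
Ordering by g·m⁻²·a⁻¹: zinc (40.1) > copper (9.76)

copper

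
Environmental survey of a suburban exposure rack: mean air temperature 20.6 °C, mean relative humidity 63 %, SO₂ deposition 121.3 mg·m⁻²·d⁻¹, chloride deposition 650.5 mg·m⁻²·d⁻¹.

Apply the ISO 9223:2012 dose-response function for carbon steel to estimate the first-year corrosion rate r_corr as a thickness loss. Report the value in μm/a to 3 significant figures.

carbon steel: temperature factor f = -0.054·(10.6) = -0.5724
  sulphur-dioxide contribution → 42.68 μm/a
  chloride contribution → 103.2 μm/a
  total first-year rate 145.9 μm/a

r_corr = 146 μm/a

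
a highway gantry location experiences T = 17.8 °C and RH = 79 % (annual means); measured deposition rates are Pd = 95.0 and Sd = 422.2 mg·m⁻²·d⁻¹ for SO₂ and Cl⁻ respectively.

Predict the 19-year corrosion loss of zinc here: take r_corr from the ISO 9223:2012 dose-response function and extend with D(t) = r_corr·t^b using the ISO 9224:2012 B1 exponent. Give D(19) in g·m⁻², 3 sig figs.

zinc: temperature factor f = -0.071·(7.8) = -0.5538
  SO₂ term: 0.0129·95.0^0.44·exp(0.046·79-0.5538) = 2.082
  Cl⁻ term: 0.0175·422.2^0.57·exp(0.008·79+0.085·17.8) = 4.69
  r_corr = 2.082 + 4.69 = 6.772 μm/a
Long-term exponent b (ISO 9224 Table 2, B1) = 0.813
  D(19) = 6.772 × 19^0.813 = 6.772 × 10.96 = 74.19 μm
  Mass loss = 74.19 μm × 7.14 g/cm³ = 529.7 g·m⁻²

D(19) = 530 g·m⁻²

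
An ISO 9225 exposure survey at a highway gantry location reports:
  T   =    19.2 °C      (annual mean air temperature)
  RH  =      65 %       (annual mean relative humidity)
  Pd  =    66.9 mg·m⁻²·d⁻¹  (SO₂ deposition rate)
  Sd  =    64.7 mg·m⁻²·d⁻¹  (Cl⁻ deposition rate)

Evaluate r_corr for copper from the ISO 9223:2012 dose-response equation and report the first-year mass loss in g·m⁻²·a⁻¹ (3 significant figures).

r_corr = 10.7 g·m⁻²·a⁻¹

copper: f(T) = -0.080·(T−10) [T>10 °C] = -0.7360
  SO₂ term: 0.0053·66.9^0.26·exp(0.059·65-0.7360) = 0.3506
  Sd branch = 0.01025·Sd^0.27·e^(0.036·RH+0.049·T) = 0.8404 μm/a
  r_corr = 0.3506 + 0.8404 = 1.191 μm/a
Convert to mass loss: 1.191 μm/a × 8.96 g/cm³ = 10.67 g·m⁻²·a⁻¹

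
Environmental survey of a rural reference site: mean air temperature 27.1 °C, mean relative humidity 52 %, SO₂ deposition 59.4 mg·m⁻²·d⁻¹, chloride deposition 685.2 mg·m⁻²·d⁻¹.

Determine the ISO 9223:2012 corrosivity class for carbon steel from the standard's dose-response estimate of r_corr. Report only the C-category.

C5

carbon steel: f(T) = -0.054·(T−10) [T>10 °C] = -0.9234
  sulphur-dioxide contribution → 16.63 μm/a
  chloride contribution → 96.12 μm/a
  ⇒ r_corr(carbon steel) = 112.8 μm/a
ISO 9223 Table 2 (carbon steel): 80 < 113 ≤ 200 μm/a ⇒ C5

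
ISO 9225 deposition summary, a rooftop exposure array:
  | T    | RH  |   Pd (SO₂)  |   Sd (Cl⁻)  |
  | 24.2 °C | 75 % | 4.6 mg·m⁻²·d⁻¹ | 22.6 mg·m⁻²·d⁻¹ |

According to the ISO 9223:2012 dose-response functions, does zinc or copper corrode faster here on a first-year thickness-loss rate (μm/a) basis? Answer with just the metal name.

zinc: f(T) = -0.071·(T−10) [T>10 °C] = -1.0082
  sulphur-dioxide contribution → 0.2902 μm/a
  chloride contribution → 1.475 μm/a
  total first-year rate 1.765 μm/a
copper: f(T) = -0.080·(T−10) [T>10 °C] = -1.1360
  sulphur-dioxide contribution → 0.2113 μm/a
  chloride contribution → 1.159 μm/a
  ⇒ r_corr(copper) = 1.37 μm/a
Ordering by μm/a: zinc (1.77) > copper (1.37)

zinc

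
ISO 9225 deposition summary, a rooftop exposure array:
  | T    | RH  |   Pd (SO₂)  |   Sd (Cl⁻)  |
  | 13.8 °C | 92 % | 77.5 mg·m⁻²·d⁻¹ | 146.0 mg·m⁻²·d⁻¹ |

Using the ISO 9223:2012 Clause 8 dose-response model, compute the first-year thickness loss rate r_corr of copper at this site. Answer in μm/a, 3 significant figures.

copper: T>10 °C ⇒ hinge -0.080·(13.8−10) = -0.3040
  sulphur-dioxide contribution → 2.759 μm/a
  chloride contribution → 2.124 μm/a
  total first-year rate 4.883 μm/a

r_corr = 4.88 μm/a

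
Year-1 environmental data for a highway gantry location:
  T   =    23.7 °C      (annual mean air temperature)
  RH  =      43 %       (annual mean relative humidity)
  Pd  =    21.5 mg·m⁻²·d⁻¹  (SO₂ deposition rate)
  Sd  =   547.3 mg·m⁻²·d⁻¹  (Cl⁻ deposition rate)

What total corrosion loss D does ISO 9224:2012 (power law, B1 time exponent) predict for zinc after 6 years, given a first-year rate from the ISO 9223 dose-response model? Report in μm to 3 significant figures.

D(6) = 29.5 μm

zinc: f(T) = -0.071·(T−10) [T>10 °C] = -0.9727
  sulphur-dioxide contribution → 0.136 μm/a
  chloride contribution → 6.731 μm/a
  total first-year rate 6.867 μm/a
Power-law: D(6) = r_corr · 6^0.813
  D(6) = 6.867 × 6^0.813 = 6.867 × 4.292 = 29.47 μm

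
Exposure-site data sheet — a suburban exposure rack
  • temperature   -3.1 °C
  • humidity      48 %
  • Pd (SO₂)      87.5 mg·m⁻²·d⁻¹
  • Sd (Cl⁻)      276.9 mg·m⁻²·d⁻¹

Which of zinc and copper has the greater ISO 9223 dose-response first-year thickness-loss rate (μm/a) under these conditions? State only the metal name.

zinc: temperature factor f = +0.038·(-13.1) = -0.4978
  sulphur-dioxide contribution → 0.5103 μm/a
  chloride contribution → 0.487 μm/a
  total first-year rate 0.9972 μm/a
copper: T≤10 °C ⇒ hinge +0.126·(-3.1−10) = -1.6506
  sulphur-dioxide contribution → 0.05524 μm/a
  chloride contribution → 0.2263 μm/a
  total first-year rate 0.2815 μm/a
Ordering by μm/a: zinc (0.997) > copper (0.282)

zinc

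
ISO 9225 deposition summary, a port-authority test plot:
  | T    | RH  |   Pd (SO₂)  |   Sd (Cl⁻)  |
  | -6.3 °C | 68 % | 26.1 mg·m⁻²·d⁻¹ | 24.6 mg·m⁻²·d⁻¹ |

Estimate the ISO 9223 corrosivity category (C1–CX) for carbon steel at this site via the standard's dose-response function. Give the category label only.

C2

carbon steel: T≤10 °C ⇒ hinge +0.150·(-6.3−10) = -2.4450
  Pd branch = 1.77·Pd^0.52·e^(0.02·RH+f) = 3.261 μm/a
  Sd branch = 0.102·Sd^0.62·e^(0.033·RH+0.04·T) = 5.446 μm/a
  sum: 3.261 + 5.446 → r_corr = 8.708 μm/a
Category bounds: 1.3…25 μm/a bracket r_corr ⇒ C2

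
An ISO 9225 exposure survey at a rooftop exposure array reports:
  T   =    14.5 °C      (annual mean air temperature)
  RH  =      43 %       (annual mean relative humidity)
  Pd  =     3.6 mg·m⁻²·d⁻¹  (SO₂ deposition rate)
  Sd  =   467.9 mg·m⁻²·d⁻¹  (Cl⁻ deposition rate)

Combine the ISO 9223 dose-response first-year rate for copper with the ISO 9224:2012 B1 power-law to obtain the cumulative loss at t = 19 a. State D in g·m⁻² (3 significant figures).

copper: temperature factor f = -0.080·(4.5) = -0.3600
  SO₂ term: 0.0053·3.6^0.26·exp(0.059·43-0.3600) = 0.06522
  Sd branch = 0.01025·Sd^0.27·e^(0.036·RH+0.049·T) = 0.5158 μm/a
  sum: 0.06522 + 0.5158 → r_corr = 0.5811 μm/a
Power-law: D(19) = r_corr · 19^0.667
  D(19) = 0.5811 × 19^0.667 = 0.5811 × 7.127 = 4.141 μm
  Mass loss = 4.141 μm × 8.96 g/cm³ = 37.11 g·m⁻²

D(19) = 37.1 g·m⁻²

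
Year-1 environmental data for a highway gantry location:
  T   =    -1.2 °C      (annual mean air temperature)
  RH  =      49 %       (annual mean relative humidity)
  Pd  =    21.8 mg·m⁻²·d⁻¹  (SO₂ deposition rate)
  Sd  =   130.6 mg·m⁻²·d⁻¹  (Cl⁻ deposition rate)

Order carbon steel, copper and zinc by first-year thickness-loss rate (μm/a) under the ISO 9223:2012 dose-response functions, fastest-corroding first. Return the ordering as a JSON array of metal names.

["carbon steel", "zinc", "copper"]

carbon steel: f(T) = +0.150·(T−10) [T≤10 °C] = -1.6800
  sulphur-dioxide contribution → 4.365 μm/a
  chloride contribution → 10.04 μm/a
  ⇒ r_corr(carbon steel) = 14.41 μm/a
copper: f(T) = +0.126·(T−10) [T≤10 °C] = -1.4112
  sulphur-dioxide contribution → 0.05187 μm/a
  chloride contribution → 0.2102 μm/a
  ⇒ r_corr(copper) = 0.2621 μm/a
zinc: f(T) = +0.038·(T−10) [T≤10 °C] = -0.4256
  sulphur-dioxide contribution → 0.3116 μm/a
  chloride contribution → 0.3759 μm/a
  ⇒ r_corr(zinc) = 0.6875 μm/a
Ordering by μm/a: carbon steel (14.4) > zinc (0.687) > copper (0.262)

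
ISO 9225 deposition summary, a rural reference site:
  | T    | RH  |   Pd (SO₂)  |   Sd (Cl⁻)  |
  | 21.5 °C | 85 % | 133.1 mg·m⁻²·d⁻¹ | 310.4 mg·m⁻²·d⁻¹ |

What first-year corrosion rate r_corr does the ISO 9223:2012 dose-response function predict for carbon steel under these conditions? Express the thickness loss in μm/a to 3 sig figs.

r_corr = 206 μm/a

carbon steel: temperature factor f = -0.054·(11.5) = -0.6210
  Pd branch = 1.77·Pd^0.52·e^(0.02·RH+f) = 66.24 μm/a
  Cl⁻ term: 0.102·310.4^0.62·exp(0.033·85+0.04·21.5) = 139.7
  r_corr = 66.24 + 139.7 = 206 μm/a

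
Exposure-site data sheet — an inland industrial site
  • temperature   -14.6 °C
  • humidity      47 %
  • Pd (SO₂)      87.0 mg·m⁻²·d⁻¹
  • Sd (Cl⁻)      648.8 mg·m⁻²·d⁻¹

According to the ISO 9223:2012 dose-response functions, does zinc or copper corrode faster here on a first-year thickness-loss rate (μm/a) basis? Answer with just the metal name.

zinc

zinc: T≤10 °C ⇒ hinge +0.038·(-14.6−10) = -0.9348
  sulphur-dioxide contribution → 0.314 μm/a
  chloride contribution → 0.2953 μm/a
  total first-year rate 0.6093 μm/a
copper: temperature factor f = +0.126·(-24.6) = -3.0996
  sulphur-dioxide contribution → 0.01221 μm/a
  chloride contribution → 0.1564 μm/a
  ⇒ r_corr(copper) = 0.1686 μm/a
Ordering by μm/a: zinc (0.609) > copper (0.169)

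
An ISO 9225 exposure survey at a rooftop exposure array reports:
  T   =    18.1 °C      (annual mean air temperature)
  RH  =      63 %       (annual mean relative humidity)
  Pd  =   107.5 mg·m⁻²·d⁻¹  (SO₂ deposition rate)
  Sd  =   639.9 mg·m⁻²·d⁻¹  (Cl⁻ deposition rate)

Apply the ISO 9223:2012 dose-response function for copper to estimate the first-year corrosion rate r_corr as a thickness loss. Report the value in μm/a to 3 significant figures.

copper: T>10 °C ⇒ hinge -0.080·(18.1−10) = -0.6480
  Pd branch = 0.0053·Pd^0.26·e^(0.059·RH+f) = 0.3849 μm/a
  Sd branch = 0.01025·Sd^0.27·e^(0.036·RH+0.049·T) = 1.376 μm/a
  r_corr = 0.3849 + 1.376 = 1.761 μm/a

r_corr = 1.76 μm/a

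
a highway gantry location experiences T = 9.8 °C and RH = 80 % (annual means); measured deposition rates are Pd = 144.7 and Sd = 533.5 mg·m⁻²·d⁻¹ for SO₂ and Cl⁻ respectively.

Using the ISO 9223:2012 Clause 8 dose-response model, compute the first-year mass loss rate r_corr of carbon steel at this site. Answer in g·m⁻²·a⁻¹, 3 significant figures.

carbon steel: T≤10 °C ⇒ hinge +0.150·(9.8−10) = -0.0300
  SO₂ term: 1.77·144.7^0.52·exp(0.02·80-0.0300) = 113
  Sd branch = 0.102·Sd^0.62·e^(0.033·RH+0.04·T) = 103.8 μm/a
  sum: 113 + 103.8 → r_corr = 216.8 μm/a
Convert to mass loss: 216.8 μm/a × 7.85 g/cm³ = 1702 g·m⁻²·a⁻¹

r_corr = 1.70e+03 g·m⁻²·a⁻¹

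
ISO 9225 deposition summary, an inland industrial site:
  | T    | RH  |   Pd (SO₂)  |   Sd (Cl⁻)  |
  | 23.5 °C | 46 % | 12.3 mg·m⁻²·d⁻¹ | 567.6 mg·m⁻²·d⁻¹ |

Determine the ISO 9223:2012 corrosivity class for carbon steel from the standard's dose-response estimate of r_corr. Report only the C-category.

C4

carbon steel: T>10 °C ⇒ hinge -0.054·(23.5−10) = -0.7290
  SO₂ term: 1.77·12.3^0.52·exp(0.02·46-0.7290) = 7.901
  Sd branch = 0.102·Sd^0.62·e^(0.033·RH+0.04·T) = 60.76 μm/a
  sum: 7.901 + 60.76 → r_corr = 68.66 μm/a
68.7 μm/a falls in (50, 80] for carbon steel → category C4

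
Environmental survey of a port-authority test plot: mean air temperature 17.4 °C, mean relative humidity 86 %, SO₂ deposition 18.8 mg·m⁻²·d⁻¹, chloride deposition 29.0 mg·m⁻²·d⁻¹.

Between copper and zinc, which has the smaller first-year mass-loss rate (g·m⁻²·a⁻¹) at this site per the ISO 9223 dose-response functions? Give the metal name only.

zinc

copper: T>10 °C ⇒ hinge -0.080·(17.4−10) = -0.5920
  SO₂ term: 0.0053·18.8^0.26·exp(0.059·86-0.5920) = 1.005
  Sd branch = 0.01025·Sd^0.27·e^(0.036·RH+0.049·T) = 1.32 μm/a
  sum: 1.005 + 1.32 → r_corr = 2.324 μm/a
  mass loss = 2.324 μm/a × 8.96 g/cm³ = 20.83 g·m⁻²·a⁻¹
zinc: temperature factor f = -0.071·(7.4) = -0.5254
  Pd branch = 0.0129·Pd^0.44·e^(0.046·RH+f) = 1.449 μm/a
  Sd branch = 0.0175·Sd^0.57·e^(0.008·RH+0.085·T) = 1.042 μm/a
  r_corr = 1.449 + 1.042 = 2.491 μm/a
  mass loss = 2.491 μm/a × 7.14 g/cm³ = 17.78 g·m⁻²·a⁻¹
Ordering by g·m⁻²·a⁻¹: copper (20.8) > zinc (17.8)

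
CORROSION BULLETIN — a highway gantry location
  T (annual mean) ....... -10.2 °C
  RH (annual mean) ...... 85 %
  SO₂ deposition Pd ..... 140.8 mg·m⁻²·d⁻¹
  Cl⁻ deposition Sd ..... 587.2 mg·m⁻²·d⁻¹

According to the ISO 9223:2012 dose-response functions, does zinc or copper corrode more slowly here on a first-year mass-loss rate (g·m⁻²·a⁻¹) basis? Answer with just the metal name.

copper

zinc: f(T) = +0.038·(T−10) [T≤10 °C] = -0.7676
  SO₂ term: 0.0129·140.8^0.44·exp(0.046·85-0.7676) = 2.635
  Sd branch = 0.0175·Sd^0.57·e^(0.008·RH+0.085·T) = 0.5496 μm/a
  sum: 2.635 + 0.5496 → r_corr = 3.184 μm/a
  mass loss = 3.184 μm/a × 7.14 g/cm³ = 22.73 g·m⁻²·a⁻¹
copper: T≤10 °C ⇒ hinge +0.126·(-10.2−10) = -2.5452
  Pd branch = 0.0053·Pd^0.26·e^(0.059·RH+f) = 0.2267 μm/a
  Cl⁻ term: 0.01025·587.2^0.27·exp(0.036·85+0.049·-10.2) = 0.7416
  sum: 0.2267 + 0.7416 → r_corr = 0.9684 μm/a
  mass loss = 0.9684 μm/a × 8.96 g/cm³ = 8.676 g·m⁻²·a⁻¹
Ordering by g·m⁻²·a⁻¹: zinc (22.7) > copper (8.68)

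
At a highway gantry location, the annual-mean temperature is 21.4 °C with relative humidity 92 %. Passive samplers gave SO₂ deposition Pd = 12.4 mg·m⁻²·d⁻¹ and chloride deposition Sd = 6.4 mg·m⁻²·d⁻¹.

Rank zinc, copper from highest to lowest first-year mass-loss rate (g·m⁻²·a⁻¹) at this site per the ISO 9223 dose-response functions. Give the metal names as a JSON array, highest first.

["copper", "zinc"]

zinc: T>10 °C ⇒ hinge -0.071·(21.4−10) = -0.8094
  SO₂ term: 0.0129·12.4^0.44·exp(0.046·92-0.8094) = 1.197
  Sd branch = 0.0175·Sd^0.57·e^(0.008·RH+0.085·T) = 0.6489 μm/a
  r_corr = 1.197 + 0.6489 = 1.846 μm/a
  mass loss = 1.846 μm/a × 7.14 g/cm³ = 13.18 g·m⁻²·a⁻¹
copper: temperature factor f = -0.080·(11.4) = -0.9120
  Pd branch = 0.0053·Pd^0.26·e^(0.059·RH+f) = 0.9329 μm/a
  Sd branch = 0.01025·Sd^0.27·e^(0.036·RH+0.049·T) = 1.325 μm/a
  sum: 0.9329 + 1.325 → r_corr = 2.258 μm/a
  mass loss = 2.258 μm/a × 8.96 g/cm³ = 20.23 g·m⁻²·a⁻¹
Ordering by g·m⁻²·a⁻¹: copper (20.2) > zinc (13.2)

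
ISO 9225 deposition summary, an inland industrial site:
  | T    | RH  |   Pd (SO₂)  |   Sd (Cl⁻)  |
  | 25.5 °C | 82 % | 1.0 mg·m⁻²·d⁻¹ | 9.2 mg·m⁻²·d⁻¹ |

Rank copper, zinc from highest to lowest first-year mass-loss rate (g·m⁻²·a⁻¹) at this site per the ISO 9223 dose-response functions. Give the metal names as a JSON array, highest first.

copper: temperature factor f = -0.080·(15.5) = -1.2400
  Pd branch = 0.0053·Pd^0.26·e^(0.059·RH+f) = 0.1936 μm/a
  Cl⁻ term: 0.01025·9.2^0.27·exp(0.036·82+0.049·25.5) = 1.246
  sum: 0.1936 + 1.246 → r_corr = 1.44 μm/a
  mass loss = 1.44 μm/a × 8.96 g/cm³ = 12.9 g·m⁻²·a⁻¹
zinc: T>10 °C ⇒ hinge -0.071·(25.5−10) = -1.1005
  SO₂ term: 0.0129·1.0^0.44·exp(0.046·82-1.1005) = 0.1866
  Cl⁻ term: 0.0175·9.2^0.57·exp(0.008·82+0.085·25.5) = 1.044
  r_corr = 0.1866 + 1.044 = 1.23 μm/a
  mass loss = 1.23 μm/a × 7.14 g/cm³ = 8.785 g·m⁻²·a⁻¹
Ordering by g·m⁻²·a⁻¹: copper (12.9) > zinc (8.78)

["copper", "zinc"]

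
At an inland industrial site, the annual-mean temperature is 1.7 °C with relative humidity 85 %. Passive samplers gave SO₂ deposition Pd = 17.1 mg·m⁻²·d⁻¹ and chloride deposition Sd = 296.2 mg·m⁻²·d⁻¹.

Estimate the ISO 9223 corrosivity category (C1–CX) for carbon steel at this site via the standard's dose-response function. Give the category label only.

carbon steel: temperature factor f = +0.150·(-8.3) = -1.2450
  sulphur-dioxide contribution → 12.21 μm/a
  chloride contribution → 61.48 μm/a
  total first-year rate 73.69 μm/a
73.7 μm/a falls in (50, 80] for carbon steel → category C4

C4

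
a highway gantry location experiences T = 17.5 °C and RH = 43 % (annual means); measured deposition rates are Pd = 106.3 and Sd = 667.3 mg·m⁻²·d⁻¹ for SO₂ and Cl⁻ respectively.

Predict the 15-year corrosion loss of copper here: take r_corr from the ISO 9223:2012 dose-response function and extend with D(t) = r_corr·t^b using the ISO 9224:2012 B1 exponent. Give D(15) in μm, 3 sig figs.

copper: temperature factor f = -0.080·(7.5) = -0.6000
  Pd branch = 0.0053·Pd^0.26·e^(0.059·RH+f) = 0.1237 μm/a
  Cl⁻ term: 0.01025·667.3^0.27·exp(0.036·43+0.049·17.5) = 0.6576
  r_corr = 0.1237 + 0.6576 = 0.7813 μm/a
ISO 9224: D(t) = r_corr · t^b with b = 0.667 (copper, B1)
  D(15) = 0.7813 × 15^0.667 = 0.7813 × 6.088 = 4.757 μm

D(15) = 4.76 μm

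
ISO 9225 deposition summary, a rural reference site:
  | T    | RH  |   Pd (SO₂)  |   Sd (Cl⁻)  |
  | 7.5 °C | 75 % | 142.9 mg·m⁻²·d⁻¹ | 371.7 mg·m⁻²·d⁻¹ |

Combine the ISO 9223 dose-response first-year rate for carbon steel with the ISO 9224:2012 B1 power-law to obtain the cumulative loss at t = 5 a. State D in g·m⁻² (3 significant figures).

D(5) = 2.48e+03 g·m⁻²

carbon steel: f(T) = +0.150·(T−10) [T≤10 °C] = -0.3750
  SO₂ term: 1.77·142.9^0.52·exp(0.02·75-0.3750) = 71.97
  Cl⁻ term: 0.102·371.7^0.62·exp(0.033·75+0.04·7.5) = 64.16
  sum: 71.97 + 64.16 → r_corr = 136.1 μm/a
ISO 9224: D(t) = r_corr · t^b with b = 0.523 (carbon steel, B1)
  D(5) = 136.1 × 5^0.523 = 136.1 × 2.32 = 315.9 μm
  Mass loss = 315.9 μm × 7.85 g/cm³ = 2480 g·m⁻²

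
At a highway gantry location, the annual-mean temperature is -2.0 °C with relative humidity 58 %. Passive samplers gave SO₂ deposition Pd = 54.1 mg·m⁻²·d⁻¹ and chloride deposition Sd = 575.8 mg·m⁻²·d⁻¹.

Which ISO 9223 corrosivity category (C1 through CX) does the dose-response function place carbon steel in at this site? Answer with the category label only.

C3

carbon steel: f(T) = +0.150·(T−10) [T≤10 °C] = -1.8000
  sulphur-dioxide contribution → 7.435 μm/a
  chloride contribution → 32.84 μm/a
  ⇒ r_corr(carbon steel) = 40.28 μm/a
ISO 9223 Table 2 (carbon steel): 25 < 40.3 ≤ 50 μm/a ⇒ C3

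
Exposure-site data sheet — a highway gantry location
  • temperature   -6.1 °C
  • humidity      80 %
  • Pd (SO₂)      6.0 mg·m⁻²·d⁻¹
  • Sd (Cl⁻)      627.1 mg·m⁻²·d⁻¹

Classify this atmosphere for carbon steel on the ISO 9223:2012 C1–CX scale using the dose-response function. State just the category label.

C4

carbon steel: temperature factor f = +0.150·(-16.1) = -2.4150
  sulphur-dioxide contribution → 1.989 μm/a
  chloride contribution → 60.75 μm/a
  total first-year rate 62.74 μm/a
ISO 9223 Table 2 (carbon steel): 50 < 62.7 ≤ 80 μm/a ⇒ C4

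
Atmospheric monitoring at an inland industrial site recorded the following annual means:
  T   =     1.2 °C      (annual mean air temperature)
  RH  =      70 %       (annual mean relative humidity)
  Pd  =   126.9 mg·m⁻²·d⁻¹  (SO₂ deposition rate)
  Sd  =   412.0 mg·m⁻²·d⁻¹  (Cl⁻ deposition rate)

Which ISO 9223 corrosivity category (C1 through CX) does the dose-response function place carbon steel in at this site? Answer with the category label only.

C4

carbon steel: T≤10 °C ⇒ hinge +0.150·(1.2−10) = -1.3200
  Pd branch = 1.77·Pd^0.52·e^(0.02·RH+f) = 23.8 μm/a
  Sd branch = 0.102·Sd^0.62·e^(0.033·RH+0.04·T) = 45.07 μm/a
  sum: 23.8 + 45.07 → r_corr = 68.87 μm/a
ISO 9223 Table 2 (carbon steel): 50 < 68.9 ≤ 80 μm/a ⇒ C4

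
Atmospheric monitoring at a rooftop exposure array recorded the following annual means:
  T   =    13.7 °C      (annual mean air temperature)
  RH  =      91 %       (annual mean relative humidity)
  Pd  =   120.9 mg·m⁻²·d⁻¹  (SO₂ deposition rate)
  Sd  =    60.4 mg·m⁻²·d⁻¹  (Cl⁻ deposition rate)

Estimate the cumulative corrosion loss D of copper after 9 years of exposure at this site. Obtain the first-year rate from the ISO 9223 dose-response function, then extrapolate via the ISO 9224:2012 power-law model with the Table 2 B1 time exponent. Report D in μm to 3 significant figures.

copper: temperature factor f = -0.080·(3.7) = -0.2960
  SO₂ term: 0.0053·120.9^0.26·exp(0.059·91-0.2960) = 2.944
  Sd branch = 0.01025·Sd^0.27·e^(0.036·RH+0.049·T) = 1.607 μm/a
  r_corr = 2.944 + 1.607 = 4.55 μm/a
ISO 9224: D(t) = r_corr · t^b with b = 0.667 (copper, B1)
  D(9) = 4.55 × 9^0.667 = 4.55 × 4.33 = 19.7 μm

D(9) = 19.7 μm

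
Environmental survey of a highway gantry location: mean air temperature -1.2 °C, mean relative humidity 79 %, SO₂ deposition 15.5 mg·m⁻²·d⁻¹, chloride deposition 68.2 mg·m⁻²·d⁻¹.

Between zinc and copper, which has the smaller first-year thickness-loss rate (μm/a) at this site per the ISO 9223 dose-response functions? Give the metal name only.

zinc: T≤10 °C ⇒ hinge +0.038·(-1.2−10) = -0.4256
  Pd branch = 0.0129·Pd^0.44·e^(0.046·RH+f) = 1.066 μm/a
  Sd branch = 0.0175·Sd^0.57·e^(0.008·RH+0.085·T) = 0.33 μm/a
  sum: 1.066 + 0.33 → r_corr = 1.396 μm/a
copper: f(T) = +0.126·(T−10) [T≤10 °C] = -1.4112
  Pd branch = 0.0053·Pd^0.26·e^(0.059·RH+f) = 0.2787 μm/a
  Sd branch = 0.01025·Sd^0.27·e^(0.036·RH+0.049·T) = 0.5193 μm/a
  r_corr = 0.2787 + 0.5193 = 0.798 μm/a
Ordering by μm/a: zinc (1.4) > copper (0.798)

copper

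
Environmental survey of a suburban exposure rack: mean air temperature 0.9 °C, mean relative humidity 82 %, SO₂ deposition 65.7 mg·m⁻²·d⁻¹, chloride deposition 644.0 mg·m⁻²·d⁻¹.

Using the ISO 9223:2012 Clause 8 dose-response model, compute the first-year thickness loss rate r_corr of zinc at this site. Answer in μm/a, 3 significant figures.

zinc: temperature factor f = +0.038·(-9.1) = -0.3458
  Pd branch = 0.0129·Pd^0.44·e^(0.046·RH+f) = 2.502 μm/a
  Cl⁻ term: 0.0175·644.0^0.57·exp(0.008·82+0.085·0.9) = 1.453
  r_corr = 2.502 + 1.453 = 3.955 μm/a

r_corr = 3.95 μm/a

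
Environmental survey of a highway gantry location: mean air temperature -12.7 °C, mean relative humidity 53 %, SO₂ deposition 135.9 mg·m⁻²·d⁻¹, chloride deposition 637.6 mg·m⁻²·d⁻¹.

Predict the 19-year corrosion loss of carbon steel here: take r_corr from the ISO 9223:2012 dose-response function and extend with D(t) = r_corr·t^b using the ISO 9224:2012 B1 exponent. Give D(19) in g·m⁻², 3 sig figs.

D(19) = 788 g·m⁻²

carbon steel: temperature factor f = +0.150·(-22.7) = -3.4050
  sulphur-dioxide contribution → 2.182 μm/a
  chloride contribution → 19.34 μm/a
  ⇒ r_corr(carbon steel) = 21.52 μm/a
Long-term exponent b (ISO 9224 Table 2, B1) = 0.523
  D(19) = 21.52 × 19^0.523 = 21.52 × 4.664 = 100.4 μm
  Mass loss = 100.4 μm × 7.85 g/cm³ = 787.9 g·m⁻²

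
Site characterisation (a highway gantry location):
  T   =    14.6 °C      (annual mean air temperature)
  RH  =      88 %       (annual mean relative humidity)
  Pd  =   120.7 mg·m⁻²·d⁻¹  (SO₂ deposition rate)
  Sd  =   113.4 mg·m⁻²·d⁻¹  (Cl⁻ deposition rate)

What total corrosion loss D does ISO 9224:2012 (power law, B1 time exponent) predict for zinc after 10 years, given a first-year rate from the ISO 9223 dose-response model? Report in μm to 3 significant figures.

D(10) = 40.4 μm

zinc: f(T) = -0.071·(T−10) [T>10 °C] = -0.3266
  sulphur-dioxide contribution → 4.393 μm/a
  chloride contribution → 1.815 μm/a
  total first-year rate 6.208 μm/a
Power-law: D(10) = r_corr · 10^0.813
  D(10) = 6.208 × 10^0.813 = 6.208 × 6.501 = 40.36 μm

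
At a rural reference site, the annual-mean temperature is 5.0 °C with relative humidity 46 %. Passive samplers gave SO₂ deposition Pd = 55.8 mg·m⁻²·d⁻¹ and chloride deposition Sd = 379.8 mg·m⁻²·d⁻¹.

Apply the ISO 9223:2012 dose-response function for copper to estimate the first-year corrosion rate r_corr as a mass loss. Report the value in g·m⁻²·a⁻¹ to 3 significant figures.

copper: T≤10 °C ⇒ hinge +0.126·(5.0−10) = -0.6300
  sulphur-dioxide contribution → 0.1212 μm/a
  chloride contribution → 0.341 μm/a
  ⇒ r_corr(copper) = 0.4622 μm/a
Convert to mass loss: 0.4622 μm/a × 8.96 g/cm³ = 4.142 g·m⁻²·a⁻¹

r_corr = 4.14 g·m⁻²·a⁻¹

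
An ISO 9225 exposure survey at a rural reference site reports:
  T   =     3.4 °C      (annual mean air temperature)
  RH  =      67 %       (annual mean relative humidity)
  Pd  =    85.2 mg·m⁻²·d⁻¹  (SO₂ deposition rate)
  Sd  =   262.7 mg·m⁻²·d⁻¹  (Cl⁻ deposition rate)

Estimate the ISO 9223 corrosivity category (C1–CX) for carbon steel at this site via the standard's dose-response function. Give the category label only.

C4

carbon steel: T≤10 °C ⇒ hinge +0.150·(3.4−10) = -0.9900
  sulphur-dioxide contribution → 25.34 μm/a
  chloride contribution → 33.73 μm/a
  ⇒ r_corr(carbon steel) = 59.07 μm/a
59.1 μm/a falls in (50, 80] for carbon steel → category C4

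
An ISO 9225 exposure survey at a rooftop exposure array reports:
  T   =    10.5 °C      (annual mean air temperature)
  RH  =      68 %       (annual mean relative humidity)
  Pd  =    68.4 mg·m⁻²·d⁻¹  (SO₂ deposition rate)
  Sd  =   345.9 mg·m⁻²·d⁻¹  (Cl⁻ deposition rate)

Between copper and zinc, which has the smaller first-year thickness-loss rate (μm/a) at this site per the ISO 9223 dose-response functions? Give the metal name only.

copper

copper: f(T) = -0.080·(T−10) [T>10 °C] = -0.0400
  Pd branch = 0.0053·Pd^0.26·e^(0.059·RH+f) = 0.8441 μm/a
  Sd branch = 0.01025·Sd^0.27·e^(0.036·RH+0.049·T) = 0.9613 μm/a
  r_corr = 0.8441 + 0.9613 = 1.805 μm/a
zinc: T>10 °C ⇒ hinge -0.071·(10.5−10) = -0.0355
  SO₂ term: 0.0129·68.4^0.44·exp(0.046·68-0.0355) = 1.824
  Sd branch = 0.0175·Sd^0.57·e^(0.008·RH+0.085·T) = 2.061 μm/a
  sum: 1.824 + 2.061 → r_corr = 3.885 μm/a
Ordering by μm/a: zinc (3.89) > copper (1.81)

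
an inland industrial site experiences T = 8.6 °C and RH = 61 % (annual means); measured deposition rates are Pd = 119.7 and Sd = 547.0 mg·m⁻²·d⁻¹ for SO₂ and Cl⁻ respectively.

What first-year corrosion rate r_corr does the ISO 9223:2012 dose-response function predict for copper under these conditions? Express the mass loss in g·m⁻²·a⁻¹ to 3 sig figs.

copper: f(T) = +0.126·(T−10) [T≤10 °C] = -0.1764
  Pd branch = 0.0053·Pd^0.26·e^(0.059·RH+f) = 0.5636 μm/a
  Sd branch = 0.01025·Sd^0.27·e^(0.036·RH+0.049·T) = 0.7704 μm/a
  sum: 0.5636 + 0.7704 → r_corr = 1.334 μm/a
Convert to mass loss: 1.334 μm/a × 8.96 g/cm³ = 11.95 g·m⁻²·a⁻¹

r_corr = 12.0 g·m⁻²·a⁻¹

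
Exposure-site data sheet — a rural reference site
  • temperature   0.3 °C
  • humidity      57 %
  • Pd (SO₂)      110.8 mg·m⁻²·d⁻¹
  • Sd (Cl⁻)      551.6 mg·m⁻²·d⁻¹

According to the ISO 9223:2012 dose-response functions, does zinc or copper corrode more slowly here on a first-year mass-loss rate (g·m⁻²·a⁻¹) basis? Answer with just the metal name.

zinc: T≤10 °C ⇒ hinge +0.038·(0.3−10) = -0.3686
  SO₂ term: 0.0129·110.8^0.44·exp(0.046·57-0.3686) = 0.9746
  Sd branch = 0.0175·Sd^0.57·e^(0.008·RH+0.085·T) = 1.035 μm/a
  sum: 0.9746 + 1.035 → r_corr = 2.009 μm/a
  mass loss = 2.009 μm/a × 7.14 g/cm³ = 14.35 g·m⁻²·a⁻¹
copper: temperature factor f = +0.126·(-9.7) = -1.2222
  SO₂ term: 0.0053·110.8^0.26·exp(0.059·57-1.2222) = 0.1533
  Sd branch = 0.01025·Sd^0.27·e^(0.036·RH+0.049·T) = 0.4452 μm/a
  sum: 0.1533 + 0.4452 → r_corr = 0.5985 μm/a
  mass loss = 0.5985 μm/a × 8.96 g/cm³ = 5.362 g·m⁻²·a⁻¹
Ordering by g·m⁻²·a⁻¹: zinc (14.3) > copper (5.36)

copper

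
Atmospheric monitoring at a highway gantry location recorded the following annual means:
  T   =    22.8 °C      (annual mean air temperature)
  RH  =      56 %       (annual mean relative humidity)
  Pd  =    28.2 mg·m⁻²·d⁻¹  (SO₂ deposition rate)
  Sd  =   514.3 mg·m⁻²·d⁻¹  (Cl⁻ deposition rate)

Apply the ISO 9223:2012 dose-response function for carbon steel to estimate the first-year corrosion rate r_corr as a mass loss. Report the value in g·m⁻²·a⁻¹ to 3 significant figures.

carbon steel: T>10 °C ⇒ hinge -0.054·(22.8−10) = -0.6912
  Pd branch = 1.77·Pd^0.52·e^(0.02·RH+f) = 15.43 μm/a
  Cl⁻ term: 0.102·514.3^0.62·exp(0.033·56+0.04·22.8) = 77.3
  r_corr = 15.43 + 77.3 = 92.73 μm/a
Convert to mass loss: 92.73 μm/a × 7.85 g/cm³ = 728 g·m⁻²·a⁻¹

r_corr = 728 g·m⁻²·a⁻¹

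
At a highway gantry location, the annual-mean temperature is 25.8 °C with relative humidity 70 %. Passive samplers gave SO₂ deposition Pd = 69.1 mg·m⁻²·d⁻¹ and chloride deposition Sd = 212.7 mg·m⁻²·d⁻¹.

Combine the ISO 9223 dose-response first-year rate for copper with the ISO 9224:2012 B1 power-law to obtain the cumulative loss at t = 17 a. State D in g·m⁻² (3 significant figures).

copper: f(T) = -0.080·(T−10) [T>10 °C] = -1.2640
  Pd branch = 0.0053·Pd^0.26·e^(0.059·RH+f) = 0.28 μm/a
  Cl⁻ term: 0.01025·212.7^0.27·exp(0.036·70+0.049·25.8) = 1.917
  r_corr = 0.28 + 1.917 = 2.197 μm/a
Power-law: D(17) = r_corr · 17^0.667
  D(17) = 2.197 × 17^0.667 = 2.197 × 6.618 = 14.54 μm
  Mass loss = 14.54 μm × 8.96 g/cm³ = 130.3 g·m⁻²

D(17) = 130 g·m⁻²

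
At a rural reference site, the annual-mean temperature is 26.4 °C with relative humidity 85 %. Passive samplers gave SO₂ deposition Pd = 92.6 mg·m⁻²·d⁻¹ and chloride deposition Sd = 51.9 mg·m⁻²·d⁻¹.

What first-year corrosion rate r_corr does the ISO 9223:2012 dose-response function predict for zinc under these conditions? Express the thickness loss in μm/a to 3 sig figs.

r_corr = 4.57 μm/a

zinc: T>10 °C ⇒ hinge -0.071·(26.4−10) = -1.1644
  sulphur-dioxide contribution → 1.473 μm/a
  chloride contribution → 3.094 μm/a
  ⇒ r_corr(zinc) = 4.568 μm/a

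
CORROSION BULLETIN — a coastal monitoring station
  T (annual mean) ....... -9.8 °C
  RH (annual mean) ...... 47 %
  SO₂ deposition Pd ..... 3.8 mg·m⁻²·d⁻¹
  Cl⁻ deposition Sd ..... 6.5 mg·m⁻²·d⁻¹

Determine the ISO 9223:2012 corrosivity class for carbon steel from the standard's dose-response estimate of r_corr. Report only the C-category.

C2

carbon steel: T≤10 °C ⇒ hinge +0.150·(-9.8−10) = -2.9700
  Pd branch = 1.77·Pd^0.52·e^(0.02·RH+f) = 0.4654 μm/a
  Cl⁻ term: 0.102·6.5^0.62·exp(0.033·47+0.04·-9.8) = 1.037
  r_corr = 0.4654 + 1.037 = 1.503 μm/a
1.5 μm/a falls in (1.3, 25] for carbon steel → category C2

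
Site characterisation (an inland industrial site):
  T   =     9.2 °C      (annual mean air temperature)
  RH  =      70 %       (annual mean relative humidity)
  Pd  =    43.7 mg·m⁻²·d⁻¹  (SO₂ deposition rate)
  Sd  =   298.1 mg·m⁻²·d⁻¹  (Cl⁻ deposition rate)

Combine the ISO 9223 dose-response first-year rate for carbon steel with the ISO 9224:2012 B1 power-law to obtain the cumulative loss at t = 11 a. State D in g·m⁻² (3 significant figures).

D(11) = 2.65e+03 g·m⁻²

carbon steel: T≤10 °C ⇒ hinge +0.150·(9.2−10) = -0.1200
  Pd branch = 1.77·Pd^0.52·e^(0.02·RH+f) = 45.39 μm/a
  Sd branch = 0.102·Sd^0.62·e^(0.033·RH+0.04·T) = 50.79 μm/a
  sum: 45.39 + 50.79 → r_corr = 96.17 μm/a
Power-law: D(11) = r_corr · 11^0.523
  D(11) = 96.17 × 11^0.523 = 96.17 × 3.505 = 337.1 μm
  Mass loss = 337.1 μm × 7.85 g/cm³ = 2646 g·m⁻²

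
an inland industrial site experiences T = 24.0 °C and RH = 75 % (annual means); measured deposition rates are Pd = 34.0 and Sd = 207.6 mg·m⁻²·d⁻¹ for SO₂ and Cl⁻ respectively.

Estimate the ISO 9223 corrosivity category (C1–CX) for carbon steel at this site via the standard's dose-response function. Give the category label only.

C5

carbon steel: f(T) = -0.054·(T−10) [T>10 °C] = -0.7560
  Pd branch = 1.77·Pd^0.52·e^(0.02·RH+f) = 23.31 μm/a
  Sd branch = 0.102·Sd^0.62·e^(0.033·RH+0.04·T) = 86.51 μm/a
  sum: 23.31 + 86.51 → r_corr = 109.8 μm/a
110 μm/a falls in (80, 200] for carbon steel → category C5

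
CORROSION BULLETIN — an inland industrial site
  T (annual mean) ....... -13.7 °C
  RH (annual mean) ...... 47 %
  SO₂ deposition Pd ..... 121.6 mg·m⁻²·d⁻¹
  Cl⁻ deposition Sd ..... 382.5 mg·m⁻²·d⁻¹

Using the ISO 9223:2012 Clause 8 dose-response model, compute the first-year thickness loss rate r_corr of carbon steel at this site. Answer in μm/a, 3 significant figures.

carbon steel: f(T) = +0.150·(T−10) [T≤10 °C] = -3.5550
  sulphur-dioxide contribution → 1.572 μm/a
  chloride contribution → 11.1 μm/a
  total first-year rate 12.67 μm/a

r_corr = 12.7 μm/a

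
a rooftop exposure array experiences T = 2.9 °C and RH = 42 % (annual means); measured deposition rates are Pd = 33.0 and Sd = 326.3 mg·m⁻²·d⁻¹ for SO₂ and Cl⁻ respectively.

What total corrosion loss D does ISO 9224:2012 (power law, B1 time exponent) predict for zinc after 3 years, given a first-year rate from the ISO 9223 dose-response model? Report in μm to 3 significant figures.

zinc: T≤10 °C ⇒ hinge +0.038·(2.9−10) = -0.2698
  SO₂ term: 0.0129·33.0^0.44·exp(0.046·42-0.2698) = 0.3167
  Cl⁻ term: 0.0175·326.3^0.57·exp(0.008·42+0.085·2.9) = 0.8487
  r_corr = 0.3167 + 0.8487 = 1.165 μm/a
Long-term exponent b (ISO 9224 Table 2, B1) = 0.813
  D(3) = 1.165 × 3^0.813 = 1.165 × 2.443 = 2.847 μm

D(3) = 2.85 μm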